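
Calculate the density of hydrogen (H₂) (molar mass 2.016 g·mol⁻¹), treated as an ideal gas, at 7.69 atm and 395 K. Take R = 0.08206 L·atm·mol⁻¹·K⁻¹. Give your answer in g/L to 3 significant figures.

ρ ≈ 0.478 g/L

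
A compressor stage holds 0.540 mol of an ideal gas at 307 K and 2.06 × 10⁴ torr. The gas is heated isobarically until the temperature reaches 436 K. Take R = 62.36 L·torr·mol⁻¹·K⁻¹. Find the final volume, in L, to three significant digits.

From PV = nRT: V₁ = nRT₁/P₁ = 0.5018 L.
P constant ⇒ V ∝ T: P₂ = P₁; V₂ = V₁·(T₂/T₁) = 0.7127 L.

V₂ ≈ 0.713 L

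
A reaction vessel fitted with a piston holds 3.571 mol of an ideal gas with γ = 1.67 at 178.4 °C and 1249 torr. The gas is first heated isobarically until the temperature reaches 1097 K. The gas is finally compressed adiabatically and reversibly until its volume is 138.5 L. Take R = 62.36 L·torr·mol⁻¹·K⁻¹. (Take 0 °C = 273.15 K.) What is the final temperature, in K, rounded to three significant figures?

T₃ ≈ 1.38e+03 K

Convert: T₁ = 451.5 K.
From PV = nRT: V₁ = nRT₁/P₁ = 80.51 L.
Isobaric, so V/T is constant: P₂ = P₁; V₂ = V₁·(T₂/T₁) = 195.6 L.
Adiabatic (γ = 1.67), T V^(γ−1) and P V^γ constant: T₃ = T₂·(V₂/V₃)^(γ−1) = 1382 K; P₃ = P₂·(V₂/V₃)^γ = 2223 torr.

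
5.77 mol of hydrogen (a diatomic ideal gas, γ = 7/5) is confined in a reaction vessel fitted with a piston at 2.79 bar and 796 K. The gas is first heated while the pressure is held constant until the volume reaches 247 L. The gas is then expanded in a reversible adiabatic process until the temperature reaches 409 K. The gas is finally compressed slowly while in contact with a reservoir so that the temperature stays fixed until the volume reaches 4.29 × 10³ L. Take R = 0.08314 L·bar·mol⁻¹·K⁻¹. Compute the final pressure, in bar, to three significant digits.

P₄ ≈ 0.0457 bar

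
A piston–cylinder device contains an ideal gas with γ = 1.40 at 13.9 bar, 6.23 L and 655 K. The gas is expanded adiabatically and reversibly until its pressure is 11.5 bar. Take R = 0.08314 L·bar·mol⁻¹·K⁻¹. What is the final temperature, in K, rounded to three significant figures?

T₂ ≈ 620 K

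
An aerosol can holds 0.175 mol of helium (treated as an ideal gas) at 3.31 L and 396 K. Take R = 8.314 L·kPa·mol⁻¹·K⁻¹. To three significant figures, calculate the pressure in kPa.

PV = nRT ⇒ P = nRT/V = (0.175 × 8.314 × 396) / 3.31

P ≈ 174 kPa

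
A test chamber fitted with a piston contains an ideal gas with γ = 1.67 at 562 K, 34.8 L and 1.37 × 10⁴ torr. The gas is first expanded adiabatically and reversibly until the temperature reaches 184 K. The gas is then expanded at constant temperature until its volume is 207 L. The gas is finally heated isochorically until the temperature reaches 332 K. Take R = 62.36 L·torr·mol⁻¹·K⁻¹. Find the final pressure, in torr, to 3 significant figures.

P₄ ≈ 1.36e+03 torr

Reversible adiabatic, γ = 1.67: P₂ = P₁·(T₂/T₁)^(γ/(γ−1)) = 847.3 torr; V₂ = V₁·(T₁/T₂)^(1/(γ−1)) = 184.2 L.
Isothermal, so P V is constant: T₃ = T₂; P₃ = P₂·(V₂/V₃) = 754.1 torr.
Isochoric, so P/T is constant: V₄ = V₃; P₄ = P₃·(T₄/T₃) = 1361 torr.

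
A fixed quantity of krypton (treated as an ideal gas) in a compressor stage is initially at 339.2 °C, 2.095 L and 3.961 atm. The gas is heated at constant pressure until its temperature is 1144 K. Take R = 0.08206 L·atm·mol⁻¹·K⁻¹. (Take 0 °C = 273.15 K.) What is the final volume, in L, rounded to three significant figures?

Convert: T₁ = 612.3 K.
Isobaric, so V/T is constant: P₂ = P₁; V₂ = V₁·(T₂/T₁) = 3.914 L.

V₂ ≈ 3.91 L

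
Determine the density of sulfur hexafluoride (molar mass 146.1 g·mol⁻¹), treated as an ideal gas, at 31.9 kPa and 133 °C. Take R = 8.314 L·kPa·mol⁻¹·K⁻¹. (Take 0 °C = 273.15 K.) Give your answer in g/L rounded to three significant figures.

ρ ≈ 1.38 g/L

ρ = PM/(RT) = (31.9 × 146.1) / (8.314 × 406.1)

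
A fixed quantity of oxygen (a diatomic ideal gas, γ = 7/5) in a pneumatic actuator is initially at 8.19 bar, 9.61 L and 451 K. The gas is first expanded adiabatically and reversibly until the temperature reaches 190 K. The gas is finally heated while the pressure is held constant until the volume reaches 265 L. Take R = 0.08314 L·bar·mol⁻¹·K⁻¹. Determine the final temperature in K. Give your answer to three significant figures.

T₃ ≈ 604 K

Reversible adiabatic, γ = 7/5: P₂ = P₁·(T₂/T₁)^(γ/(γ−1)) = 0.3975 bar; V₂ = V₁·(T₁/T₂)^(1/(γ−1)) = 83.42 L.
Isobaric, so V/T is constant: P₃ = P₂; T₃ = T₂·(V₃/V₂) = 603.6 K.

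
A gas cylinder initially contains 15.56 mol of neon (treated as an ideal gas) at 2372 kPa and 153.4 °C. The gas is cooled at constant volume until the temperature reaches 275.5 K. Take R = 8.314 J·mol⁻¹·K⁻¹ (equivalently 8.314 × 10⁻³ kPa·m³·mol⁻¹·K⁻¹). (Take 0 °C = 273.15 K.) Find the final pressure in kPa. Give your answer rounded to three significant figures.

P₂ ≈ 1.53e+03 kPa

Convert: T₁ = 426.5 K.
From PV = nRT: V₁ = nRT₁/P₁ = 0.02326 m³.
Isochoric, so P/T is constant: V₂ = V₁; P₂ = P₁·(T₂/T₁) = 1532 kPa.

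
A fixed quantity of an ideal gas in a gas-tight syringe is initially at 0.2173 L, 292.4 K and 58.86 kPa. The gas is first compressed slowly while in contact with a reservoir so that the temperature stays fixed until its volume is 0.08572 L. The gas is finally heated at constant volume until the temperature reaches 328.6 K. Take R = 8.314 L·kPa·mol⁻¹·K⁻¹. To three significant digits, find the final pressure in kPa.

P₃ ≈ 168 kPa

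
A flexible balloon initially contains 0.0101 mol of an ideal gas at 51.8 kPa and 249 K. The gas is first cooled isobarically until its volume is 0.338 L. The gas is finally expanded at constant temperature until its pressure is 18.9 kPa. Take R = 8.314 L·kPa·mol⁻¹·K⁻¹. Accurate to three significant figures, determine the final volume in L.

From PV = nRT: V₁ = nRT₁/P₁ = 0.4036 L.
P constant ⇒ V ∝ T: P₂ = P₁; T₂ = T₁·(V₂/V₁) = 208.5 K.
T constant ⇒ Boyle's law P V = const: T₃ = T₂; V₃ = V₂·(P₂/P₃) = 0.9264 L.

V₃ ≈ 0.926 L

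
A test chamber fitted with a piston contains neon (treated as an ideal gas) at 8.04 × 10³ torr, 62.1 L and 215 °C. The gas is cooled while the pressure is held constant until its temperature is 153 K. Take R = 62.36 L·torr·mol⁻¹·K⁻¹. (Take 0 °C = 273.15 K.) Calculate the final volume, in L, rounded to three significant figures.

V₂ ≈ 19.5 L

Convert: T₁ = 488.1 K.
Isobaric, so V/T is constant: P₂ = P₁; V₂ = V₁·(T₂/T₁) = 19.46 L.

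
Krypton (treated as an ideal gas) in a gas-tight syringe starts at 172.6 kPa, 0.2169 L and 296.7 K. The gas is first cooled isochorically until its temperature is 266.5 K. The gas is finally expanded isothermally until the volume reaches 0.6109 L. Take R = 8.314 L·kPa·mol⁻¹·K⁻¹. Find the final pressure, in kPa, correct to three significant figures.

V constant ⇒ P ∝ T: V₂ = V₁; P₂ = P₁·(T₂/T₁) = 155.0 kPa.
T constant ⇒ Boyle's law P V = const: T₃ = T₂; P₃ = P₂·(V₂/V₃) = 55.04 kPa.

P₃ ≈ 55.0 kPa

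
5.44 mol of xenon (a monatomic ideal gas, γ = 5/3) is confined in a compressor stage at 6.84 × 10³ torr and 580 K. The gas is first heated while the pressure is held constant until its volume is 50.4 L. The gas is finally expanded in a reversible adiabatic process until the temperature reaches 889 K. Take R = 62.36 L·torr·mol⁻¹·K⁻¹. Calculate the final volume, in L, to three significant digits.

From PV = nRT: V₁ = nRT₁/P₁ = 28.77 L.
Isobaric, so V/T is constant: P₂ = P₁; T₂ = T₁·(V₂/V₁) = 1016 K.
Reversible adiabatic, γ = 5/3: P₃ = P₂·(T₃/T₂)^(γ/(γ−1)) = 4896 torr; V₃ = V₂·(T₂/T₃)^(1/(γ−1)) = 61.60 L.

V₃ ≈ 61.6 L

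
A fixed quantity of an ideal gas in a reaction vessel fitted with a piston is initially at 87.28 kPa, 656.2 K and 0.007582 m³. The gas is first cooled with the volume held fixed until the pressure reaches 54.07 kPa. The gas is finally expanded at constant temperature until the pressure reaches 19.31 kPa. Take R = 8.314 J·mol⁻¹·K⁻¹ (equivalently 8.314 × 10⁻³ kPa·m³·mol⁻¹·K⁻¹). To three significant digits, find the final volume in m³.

V₃ ≈ 0.0212 m³

Isochoric, so P/T is constant: V₂ = V₁; T₂ = T₁·(P₂/P₁) = 406.5 K.
Isothermal, so P V is constant: T₃ = T₂; V₃ = V₂·(P₂/P₃) = 0.02123 m³.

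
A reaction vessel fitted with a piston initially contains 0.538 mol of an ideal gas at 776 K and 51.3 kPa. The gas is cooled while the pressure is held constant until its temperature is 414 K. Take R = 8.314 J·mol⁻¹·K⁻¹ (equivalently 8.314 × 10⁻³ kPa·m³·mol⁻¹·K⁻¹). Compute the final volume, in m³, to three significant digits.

V₂ ≈ 0.0361 m³

From PV = nRT: V₁ = nRT₁/P₁ = 0.06766 m³.
Isobaric, so V/T is constant: P₂ = P₁; V₂ = V₁·(T₂/T₁) = 0.03610 m³.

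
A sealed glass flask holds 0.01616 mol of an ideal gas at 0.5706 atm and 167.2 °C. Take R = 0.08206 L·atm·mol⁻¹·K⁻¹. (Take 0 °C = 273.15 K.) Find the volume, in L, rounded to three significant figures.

Convert: T = 440.35 K.
PV = nRT ⇒ V = nRT/P = (0.01616 × 0.08206 × 440.35) / 0.5706

V ≈ 1.02 L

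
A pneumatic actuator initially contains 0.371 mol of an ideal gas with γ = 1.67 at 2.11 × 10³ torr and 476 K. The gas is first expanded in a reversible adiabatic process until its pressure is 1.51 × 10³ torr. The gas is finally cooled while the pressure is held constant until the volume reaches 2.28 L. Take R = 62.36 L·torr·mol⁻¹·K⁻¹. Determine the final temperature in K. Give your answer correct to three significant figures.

T₃ ≈ 149 K

From PV = nRT: V₁ = nRT₁/P₁ = 5.219 L.
Reversible adiabatic, γ = 1.67: T₂ = T₁·(P₂/P₁)^((γ−1)/γ) = 416.2 K; V₂ = V₁·(P₁/P₂)^(1/γ) = 6.377 L.
Isobaric, so V/T is constant: P₃ = P₂; T₃ = T₂·(V₃/V₂) = 148.8 K.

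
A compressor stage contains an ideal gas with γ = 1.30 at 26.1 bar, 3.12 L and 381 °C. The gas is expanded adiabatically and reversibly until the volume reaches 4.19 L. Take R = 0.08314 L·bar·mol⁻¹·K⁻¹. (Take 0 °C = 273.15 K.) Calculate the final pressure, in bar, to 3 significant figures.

P₂ ≈ 17.8 bar

Convert: T₁ = 654.1 K.
Reversible adiabatic, γ = 1.30: T₂ = T₁·(V₁/V₂)^(γ−1) = 598.8 K; P₂ = P₁·(V₁/V₂)^γ = 17.79 bar.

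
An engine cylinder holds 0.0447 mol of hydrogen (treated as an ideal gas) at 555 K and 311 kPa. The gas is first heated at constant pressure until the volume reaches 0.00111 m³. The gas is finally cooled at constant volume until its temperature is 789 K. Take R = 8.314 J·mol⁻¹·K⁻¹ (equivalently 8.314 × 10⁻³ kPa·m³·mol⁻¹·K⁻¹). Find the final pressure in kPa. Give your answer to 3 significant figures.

P₃ ≈ 264 kPa

From PV = nRT: V₁ = nRT₁/P₁ = 0.0006632 m³.
Isobaric, so V/T is constant: P₂ = P₁; T₂ = T₁·(V₂/V₁) = 928.9 K.
Isochoric, so P/T is constant: V₃ = V₂; P₃ = P₂·(T₃/T₂) = 264.2 kPa.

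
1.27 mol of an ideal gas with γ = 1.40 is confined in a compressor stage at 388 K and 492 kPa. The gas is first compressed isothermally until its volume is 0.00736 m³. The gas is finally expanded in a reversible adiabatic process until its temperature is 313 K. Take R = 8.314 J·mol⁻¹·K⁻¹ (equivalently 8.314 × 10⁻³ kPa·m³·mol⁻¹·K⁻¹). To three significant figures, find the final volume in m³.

V₃ ≈ 0.0126 m³

From PV = nRT: V₁ = nRT₁/P₁ = 0.008327 m³.
Isothermal, so P V is constant: T₂ = T₁; P₂ = P₁·(V₁/V₂) = 556.6 kPa.
Reversible adiabatic, γ = 1.40: P₃ = P₂·(T₃/T₂)^(γ/(γ−1)) = 262.5 kPa; V₃ = V₂·(T₂/T₃)^(1/(γ−1)) = 0.01259 m³.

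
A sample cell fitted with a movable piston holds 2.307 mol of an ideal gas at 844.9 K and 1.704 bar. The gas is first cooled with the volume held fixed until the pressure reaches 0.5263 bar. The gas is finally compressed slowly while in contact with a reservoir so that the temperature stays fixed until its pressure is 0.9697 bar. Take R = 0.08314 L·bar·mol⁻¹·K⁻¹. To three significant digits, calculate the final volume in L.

From PV = nRT: V₁ = nRT₁/P₁ = 95.10 L.
Isochoric, so P/T is constant: V₂ = V₁; T₂ = T₁·(P₂/P₁) = 261.0 K.
T constant ⇒ Boyle's law P V = const: T₃ = T₂; V₃ = V₂·(P₂/P₃) = 51.62 L.

V₃ ≈ 51.6 L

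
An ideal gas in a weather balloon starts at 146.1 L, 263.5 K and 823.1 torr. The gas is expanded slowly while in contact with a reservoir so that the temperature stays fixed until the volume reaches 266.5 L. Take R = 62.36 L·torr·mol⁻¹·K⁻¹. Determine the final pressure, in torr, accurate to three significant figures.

P₂ ≈ 451 torr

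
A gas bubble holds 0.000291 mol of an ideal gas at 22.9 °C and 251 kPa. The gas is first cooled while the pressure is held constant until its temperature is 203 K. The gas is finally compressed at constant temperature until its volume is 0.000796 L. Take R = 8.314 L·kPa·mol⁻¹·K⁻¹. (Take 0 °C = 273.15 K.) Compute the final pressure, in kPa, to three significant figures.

Convert: T₁ = 296.0 K.
From PV = nRT: V₁ = nRT₁/P₁ = 0.002854 L.
Isobaric, so V/T is constant: P₂ = P₁; V₂ = V₁·(T₂/T₁) = 0.001957 L.
T constant ⇒ Boyle's law P V = const: T₃ = T₂; P₃ = P₂·(V₂/V₃) = 617.0 kPa.

P₃ ≈ 617 kPa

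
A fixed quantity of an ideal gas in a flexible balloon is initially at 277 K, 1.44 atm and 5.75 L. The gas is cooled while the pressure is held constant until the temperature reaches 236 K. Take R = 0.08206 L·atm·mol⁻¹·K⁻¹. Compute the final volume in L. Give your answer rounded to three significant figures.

V₂ ≈ 4.90 L

Isobaric, so V/T is constant: P₂ = P₁; V₂ = V₁·(T₂/T₁) = 4.899 L.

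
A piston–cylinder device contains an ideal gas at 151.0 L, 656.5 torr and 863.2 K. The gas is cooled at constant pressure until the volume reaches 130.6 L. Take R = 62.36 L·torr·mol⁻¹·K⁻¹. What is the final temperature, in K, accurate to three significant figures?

T₂ ≈ 747 K

Isobaric, so V/T is constant: P₂ = P₁; T₂ = T₁·(V₂/V₁) = 746.6 K.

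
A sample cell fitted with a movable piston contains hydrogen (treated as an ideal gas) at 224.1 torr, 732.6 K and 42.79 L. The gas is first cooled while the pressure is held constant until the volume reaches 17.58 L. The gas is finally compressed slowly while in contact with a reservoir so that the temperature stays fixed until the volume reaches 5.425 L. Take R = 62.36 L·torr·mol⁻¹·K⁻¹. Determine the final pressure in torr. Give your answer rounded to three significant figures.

P₃ ≈ 726 torr

Isobaric, so V/T is constant: P₂ = P₁; T₂ = T₁·(V₂/V₁) = 301.0 K.
T constant ⇒ Boyle's law P V = const: T₃ = T₂; P₃ = P₂·(V₂/V₃) = 726.2 torr.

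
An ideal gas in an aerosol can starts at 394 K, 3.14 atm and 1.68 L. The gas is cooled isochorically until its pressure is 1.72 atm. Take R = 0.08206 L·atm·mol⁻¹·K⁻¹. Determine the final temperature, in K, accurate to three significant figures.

T₂ ≈ 216 K

V constant ⇒ P ∝ T: V₂ = V₁; T₂ = T₁·(P₂/P₁) = 215.8 K.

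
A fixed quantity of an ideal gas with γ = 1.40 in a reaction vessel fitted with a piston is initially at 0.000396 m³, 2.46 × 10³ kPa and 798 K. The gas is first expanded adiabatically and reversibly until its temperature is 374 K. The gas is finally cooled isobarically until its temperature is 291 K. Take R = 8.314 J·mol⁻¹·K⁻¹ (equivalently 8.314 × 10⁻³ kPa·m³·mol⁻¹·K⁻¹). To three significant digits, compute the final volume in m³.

Reversible adiabatic, γ = 1.40: P₂ = P₁·(T₂/T₁)^(γ/(γ−1)) = 173.4 kPa; V₂ = V₁·(T₁/T₂)^(1/(γ−1)) = 0.002633 m³.
Isobaric, so V/T is constant: P₃ = P₂; V₃ = V₂·(T₃/T₂) = 0.002049 m³.

V₃ ≈ 0.00205 m³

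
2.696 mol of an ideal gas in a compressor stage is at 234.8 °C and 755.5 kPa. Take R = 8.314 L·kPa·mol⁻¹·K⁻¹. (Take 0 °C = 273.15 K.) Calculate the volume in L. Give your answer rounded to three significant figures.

V ≈ 15.1 L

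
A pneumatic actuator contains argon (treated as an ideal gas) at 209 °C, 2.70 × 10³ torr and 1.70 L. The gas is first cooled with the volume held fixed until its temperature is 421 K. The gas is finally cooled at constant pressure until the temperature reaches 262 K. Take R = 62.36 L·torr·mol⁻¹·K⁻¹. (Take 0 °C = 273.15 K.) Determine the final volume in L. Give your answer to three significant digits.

V₃ ≈ 1.06 L

Convert: T₁ = 482.1 K.
Isochoric, so P/T is constant: V₂ = V₁; P₂ = P₁·(T₂/T₁) = 2358 torr.
P constant ⇒ V ∝ T: P₃ = P₂; V₃ = V₂·(T₃/T₂) = 1.058 L.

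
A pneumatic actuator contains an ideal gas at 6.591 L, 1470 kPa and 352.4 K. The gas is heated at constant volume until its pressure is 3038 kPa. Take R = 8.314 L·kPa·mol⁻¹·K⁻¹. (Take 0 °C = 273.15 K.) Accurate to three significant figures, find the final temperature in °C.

T₂ ≈ 455 °C

Isochoric, so P/T is constant: V₂ = V₁; T₂ = T₁·(P₂/P₁) = 728.3 K.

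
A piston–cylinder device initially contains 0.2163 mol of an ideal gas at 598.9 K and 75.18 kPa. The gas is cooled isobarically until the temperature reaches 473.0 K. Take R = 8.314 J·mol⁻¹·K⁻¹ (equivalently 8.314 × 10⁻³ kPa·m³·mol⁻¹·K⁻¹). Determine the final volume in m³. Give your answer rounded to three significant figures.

V₂ ≈ 0.0113 m³

From PV = nRT: V₁ = nRT₁/P₁ = 0.01433 m³.
Isobaric, so V/T is constant: P₂ = P₁; V₂ = V₁·(T₂/T₁) = 0.01131 m³.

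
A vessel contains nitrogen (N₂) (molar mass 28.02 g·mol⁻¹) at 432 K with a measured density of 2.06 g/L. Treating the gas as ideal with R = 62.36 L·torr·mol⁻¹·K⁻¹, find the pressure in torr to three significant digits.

P ≈ 1.98e+03 torr

ρ = PM/(RT) ⇒ P = ρRT/M = (2.06 × 62.36 × 432.0) / 28.02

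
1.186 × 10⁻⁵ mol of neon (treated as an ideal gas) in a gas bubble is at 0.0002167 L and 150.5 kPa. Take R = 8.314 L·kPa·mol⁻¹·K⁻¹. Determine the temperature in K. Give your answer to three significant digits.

PV = nRT ⇒ T = PV/(nR) = (150.5 × 0.0002167) / (1.186e-05 × 8.314)

T ≈ 331 K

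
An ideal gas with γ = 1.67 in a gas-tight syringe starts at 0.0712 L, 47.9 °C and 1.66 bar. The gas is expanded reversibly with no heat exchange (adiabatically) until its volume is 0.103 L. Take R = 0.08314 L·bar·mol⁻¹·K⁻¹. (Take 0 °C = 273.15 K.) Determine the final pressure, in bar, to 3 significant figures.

Convert: T₁ = 321.0 K.
Reversible adiabatic, γ = 1.67: T₂ = T₁·(V₁/V₂)^(γ−1) = 250.7 K; P₂ = P₁·(V₁/V₂)^γ = 0.8960 bar.

P₂ ≈ 0.896 bar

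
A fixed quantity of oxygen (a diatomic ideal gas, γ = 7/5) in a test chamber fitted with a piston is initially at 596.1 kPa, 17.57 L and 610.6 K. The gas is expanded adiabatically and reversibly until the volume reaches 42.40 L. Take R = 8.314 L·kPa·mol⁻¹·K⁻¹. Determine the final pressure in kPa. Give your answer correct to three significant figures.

P₂ ≈ 174 kPa

Adiabatic (γ = 7/5), T V^(γ−1) and P V^γ constant: T₂ = T₁·(V₁/V₂)^(γ−1) = 429.3 K; P₂ = P₁·(V₁/V₂)^γ = 173.7 kPa.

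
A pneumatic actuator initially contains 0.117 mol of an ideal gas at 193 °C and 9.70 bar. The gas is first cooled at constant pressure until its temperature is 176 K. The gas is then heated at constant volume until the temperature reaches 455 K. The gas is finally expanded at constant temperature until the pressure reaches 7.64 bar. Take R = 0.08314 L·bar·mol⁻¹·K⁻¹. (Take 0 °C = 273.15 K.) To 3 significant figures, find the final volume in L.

Convert: T₁ = 466.1 K.
From PV = nRT: V₁ = nRT₁/P₁ = 0.4675 L.
P constant ⇒ V ∝ T: P₂ = P₁; V₂ = V₁·(T₂/T₁) = 0.1765 L.
Isochoric, so P/T is constant: V₃ = V₂; P₃ = P₂·(T₃/T₂) = 25.08 bar.
Isothermal, so P V is constant: T₄ = T₃; V₄ = V₃·(P₃/P₄) = 0.5793 L.

V₄ ≈ 0.579 L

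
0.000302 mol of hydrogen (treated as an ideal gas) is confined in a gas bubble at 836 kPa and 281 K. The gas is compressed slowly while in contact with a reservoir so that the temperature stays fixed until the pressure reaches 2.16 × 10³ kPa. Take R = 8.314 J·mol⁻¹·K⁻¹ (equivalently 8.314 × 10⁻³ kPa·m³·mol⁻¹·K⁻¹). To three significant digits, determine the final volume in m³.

V₂ ≈ 3.27e-07 m³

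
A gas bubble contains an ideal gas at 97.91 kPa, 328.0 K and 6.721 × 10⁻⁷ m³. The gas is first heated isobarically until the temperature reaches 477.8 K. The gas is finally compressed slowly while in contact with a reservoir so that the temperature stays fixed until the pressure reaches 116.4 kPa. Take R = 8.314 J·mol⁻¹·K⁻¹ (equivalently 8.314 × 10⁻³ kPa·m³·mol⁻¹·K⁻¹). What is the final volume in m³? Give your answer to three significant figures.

P constant ⇒ V ∝ T: P₂ = P₁; V₂ = V₁·(T₂/T₁) = 9.791e-07 m³.
T constant ⇒ Boyle's law P V = const: T₃ = T₂; V₃ = V₂·(P₂/P₃) = 8.235e-07 m³.

V₃ ≈ 8.24e-07 m³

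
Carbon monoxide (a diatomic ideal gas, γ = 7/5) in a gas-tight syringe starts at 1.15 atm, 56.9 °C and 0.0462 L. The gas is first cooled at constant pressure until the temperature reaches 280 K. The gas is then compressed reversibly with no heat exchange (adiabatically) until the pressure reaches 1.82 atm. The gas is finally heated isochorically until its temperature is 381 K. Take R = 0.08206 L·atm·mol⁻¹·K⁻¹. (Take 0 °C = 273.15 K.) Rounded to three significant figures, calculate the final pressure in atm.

Convert: T₁ = 330.0 K.
Isobaric, so V/T is constant: P₂ = P₁; V₂ = V₁·(T₂/T₁) = 0.03919 L.
Reversible adiabatic, γ = 7/5: T₃ = T₂·(P₃/P₂)^((γ−1)/γ) = 319.2 K; V₃ = V₂·(P₂/P₃)^(1/γ) = 0.02824 L.
Isochoric, so P/T is constant: V₄ = V₃; P₄ = P₃·(T₄/T₃) = 2.172 atm.

P₄ ≈ 2.17 atm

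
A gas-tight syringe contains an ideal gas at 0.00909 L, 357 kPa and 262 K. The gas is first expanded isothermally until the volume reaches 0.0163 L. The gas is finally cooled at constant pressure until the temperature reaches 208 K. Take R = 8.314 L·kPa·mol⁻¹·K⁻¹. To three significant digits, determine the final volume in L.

V₃ ≈ 0.0129 L

T constant ⇒ Boyle's law P V = const: T₂ = T₁; P₂ = P₁·(V₁/V₂) = 199.1 kPa.
Isobaric, so V/T is constant: P₃ = P₂; V₃ = V₂·(T₃/T₂) = 0.01294 L.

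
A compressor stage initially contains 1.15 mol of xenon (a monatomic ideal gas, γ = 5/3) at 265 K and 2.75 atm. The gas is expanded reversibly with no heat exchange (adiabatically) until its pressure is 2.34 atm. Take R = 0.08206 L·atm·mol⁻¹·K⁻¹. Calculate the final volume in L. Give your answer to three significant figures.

V₂ ≈ 10.0 L

From PV = nRT: V₁ = nRT₁/P₁ = 9.094 L.
Adiabatic (γ = 5/3), T V^(γ−1) and P V^γ constant: T₂ = T₁·(P₂/P₁)^((γ−1)/γ) = 248.4 K; V₂ = V₁·(P₁/P₂)^(1/γ) = 10.02 L.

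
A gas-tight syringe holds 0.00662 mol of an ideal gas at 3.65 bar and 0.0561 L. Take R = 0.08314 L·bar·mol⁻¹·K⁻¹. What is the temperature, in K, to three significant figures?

T ≈ 372 K

PV = nRT ⇒ T = PV/(nR) = (3.65 × 0.0561) / (0.00662 × 0.08314)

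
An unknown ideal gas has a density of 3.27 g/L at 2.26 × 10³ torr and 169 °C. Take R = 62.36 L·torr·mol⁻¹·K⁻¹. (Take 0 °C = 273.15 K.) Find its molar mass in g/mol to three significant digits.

ρ = PM/(RT) ⇒ M = ρRT/P = (3.27 × 62.36 × 442.1) / 2.26e+03

M ≈ 39.9 g/mol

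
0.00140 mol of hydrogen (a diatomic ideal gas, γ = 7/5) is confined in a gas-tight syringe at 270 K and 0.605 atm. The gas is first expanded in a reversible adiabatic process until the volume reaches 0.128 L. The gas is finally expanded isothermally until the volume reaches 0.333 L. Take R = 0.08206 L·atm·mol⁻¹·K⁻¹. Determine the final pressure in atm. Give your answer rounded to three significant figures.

From PV = nRT: V₁ = nRT₁/P₁ = 0.05127 L.
Reversible adiabatic, γ = 7/5: T₂ = T₁·(V₁/V₂)^(γ−1) = 187.3 K; P₂ = P₁·(V₁/V₂)^γ = 0.1681 atm.
T constant ⇒ Boyle's law P V = const: T₃ = T₂; P₃ = P₂·(V₂/V₃) = 0.06460 atm.

P₃ ≈ 0.0646 atm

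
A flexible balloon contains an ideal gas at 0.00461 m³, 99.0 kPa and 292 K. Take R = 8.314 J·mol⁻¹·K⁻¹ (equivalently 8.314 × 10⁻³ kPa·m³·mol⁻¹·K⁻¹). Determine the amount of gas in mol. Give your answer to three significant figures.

PV = nRT ⇒ n = PV/(RT) = (99.0 × 0.00461) / (8.314 × 10⁻³ × 292)

n ≈ 0.188 mol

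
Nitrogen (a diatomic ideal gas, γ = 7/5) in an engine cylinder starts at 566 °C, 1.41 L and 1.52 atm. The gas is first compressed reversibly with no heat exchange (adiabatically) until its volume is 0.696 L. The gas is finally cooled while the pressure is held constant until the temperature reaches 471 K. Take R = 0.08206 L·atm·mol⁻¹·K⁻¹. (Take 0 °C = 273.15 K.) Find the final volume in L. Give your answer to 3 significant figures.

V₃ ≈ 0.295 L

Convert: T₁ = 839.1 K.
Adiabatic (γ = 7/5), T V^(γ−1) and P V^γ constant: T₂ = T₁·(V₁/V₂)^(γ−1) = 1113 K; P₂ = P₁·(V₁/V₂)^γ = 4.084 atm.
P constant ⇒ V ∝ T: P₃ = P₂; V₃ = V₂·(T₃/T₂) = 0.2945 L.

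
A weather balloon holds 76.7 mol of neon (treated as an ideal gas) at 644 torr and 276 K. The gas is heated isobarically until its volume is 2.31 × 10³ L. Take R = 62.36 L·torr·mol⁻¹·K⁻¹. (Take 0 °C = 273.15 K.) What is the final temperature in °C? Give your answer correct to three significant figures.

T₂ ≈ 37.9 °C

From PV = nRT: V₁ = nRT₁/P₁ = 2050 L.
P constant ⇒ V ∝ T: P₂ = P₁; T₂ = T₁·(V₂/V₁) = 311.0 K.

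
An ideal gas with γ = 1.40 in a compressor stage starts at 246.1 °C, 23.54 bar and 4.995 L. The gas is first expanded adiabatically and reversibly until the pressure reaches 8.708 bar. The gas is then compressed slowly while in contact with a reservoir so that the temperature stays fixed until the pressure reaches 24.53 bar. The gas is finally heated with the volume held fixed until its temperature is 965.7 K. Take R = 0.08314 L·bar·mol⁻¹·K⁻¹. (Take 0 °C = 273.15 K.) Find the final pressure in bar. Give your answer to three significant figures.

Convert: T₁ = 519.2 K.
Reversible adiabatic, γ = 1.40: T₂ = T₁·(P₂/P₁)^((γ−1)/γ) = 390.8 K; V₂ = V₁·(P₁/P₂)^(1/γ) = 10.16 L.
Isothermal, so P V is constant: T₃ = T₂; V₃ = V₂·(P₂/P₃) = 3.608 L.
Isochoric, so P/T is constant: V₄ = V₃; P₄ = P₃·(T₄/T₃) = 60.61 bar.

P₄ ≈ 60.6 bar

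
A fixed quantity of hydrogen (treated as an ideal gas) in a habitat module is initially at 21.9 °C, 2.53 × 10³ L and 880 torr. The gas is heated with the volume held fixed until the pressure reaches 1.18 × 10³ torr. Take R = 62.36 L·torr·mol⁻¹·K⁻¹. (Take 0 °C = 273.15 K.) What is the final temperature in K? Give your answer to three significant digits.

Convert: T₁ = 295.0 K.
Isochoric, so P/T is constant: V₂ = V₁; T₂ = T₁·(P₂/P₁) = 395.6 K.

T₂ ≈ 396 K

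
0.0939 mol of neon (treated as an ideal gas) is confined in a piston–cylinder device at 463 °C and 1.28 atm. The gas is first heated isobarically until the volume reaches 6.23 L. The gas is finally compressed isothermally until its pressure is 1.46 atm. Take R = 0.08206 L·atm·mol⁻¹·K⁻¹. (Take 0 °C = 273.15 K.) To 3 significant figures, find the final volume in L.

V₃ ≈ 5.46 L

Convert: T₁ = 736.1 K.
From PV = nRT: V₁ = nRT₁/P₁ = 4.432 L.
Isobaric, so V/T is constant: P₂ = P₁; T₂ = T₁·(V₂/V₁) = 1035 K.
Isothermal, so P V is constant: T₃ = T₂; V₃ = V₂·(P₂/P₃) = 5.462 L.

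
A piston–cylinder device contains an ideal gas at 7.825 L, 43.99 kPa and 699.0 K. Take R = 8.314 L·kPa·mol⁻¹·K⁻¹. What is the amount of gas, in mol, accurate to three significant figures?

n ≈ 0.0592 mol

PV = nRT ⇒ n = PV/(RT) = (43.99 × 7.825) / (8.314 × 699.0)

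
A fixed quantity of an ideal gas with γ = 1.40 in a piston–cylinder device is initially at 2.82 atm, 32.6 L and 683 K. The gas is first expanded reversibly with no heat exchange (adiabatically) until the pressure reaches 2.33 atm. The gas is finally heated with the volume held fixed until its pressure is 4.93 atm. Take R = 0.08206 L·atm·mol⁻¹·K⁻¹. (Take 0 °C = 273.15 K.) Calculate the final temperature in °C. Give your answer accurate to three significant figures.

Adiabatic (γ = 1.40), T V^(γ−1) and P V^γ constant: T₂ = T₁·(P₂/P₁)^((γ−1)/γ) = 646.8 K; V₂ = V₁·(P₁/P₂)^(1/γ) = 37.36 L.
V constant ⇒ P ∝ T: V₃ = V₂; T₃ = T₂·(P₃/P₂) = 1368 K.

T₃ ≈ 1.10e+03 °C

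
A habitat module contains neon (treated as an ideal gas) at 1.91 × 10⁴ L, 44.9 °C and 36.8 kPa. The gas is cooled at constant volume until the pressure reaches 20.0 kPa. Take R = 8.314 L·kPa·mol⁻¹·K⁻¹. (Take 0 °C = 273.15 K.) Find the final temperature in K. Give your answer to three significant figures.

Convert: T₁ = 318.0 K.
V constant ⇒ P ∝ T: V₂ = V₁; T₂ = T₁·(P₂/P₁) = 172.9 K.

T₂ ≈ 173 K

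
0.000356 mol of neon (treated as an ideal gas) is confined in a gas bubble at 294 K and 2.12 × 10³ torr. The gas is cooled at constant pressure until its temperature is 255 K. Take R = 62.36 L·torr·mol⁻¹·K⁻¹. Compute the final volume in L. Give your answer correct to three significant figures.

From PV = nRT: V₁ = nRT₁/P₁ = 0.003079 L.
P constant ⇒ V ∝ T: P₂ = P₁; V₂ = V₁·(T₂/T₁) = 0.002670 L.

V₂ ≈ 0.00267 L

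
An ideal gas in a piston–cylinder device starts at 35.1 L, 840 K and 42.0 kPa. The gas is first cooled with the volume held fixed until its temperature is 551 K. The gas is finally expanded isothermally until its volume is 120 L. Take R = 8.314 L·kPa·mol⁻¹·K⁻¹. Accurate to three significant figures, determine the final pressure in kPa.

V constant ⇒ P ∝ T: V₂ = V₁; P₂ = P₁·(T₂/T₁) = 27.55 kPa.
T constant ⇒ Boyle's law P V = const: T₃ = T₂; P₃ = P₂·(V₂/V₃) = 8.058 kPa.

P₃ ≈ 8.06 kPa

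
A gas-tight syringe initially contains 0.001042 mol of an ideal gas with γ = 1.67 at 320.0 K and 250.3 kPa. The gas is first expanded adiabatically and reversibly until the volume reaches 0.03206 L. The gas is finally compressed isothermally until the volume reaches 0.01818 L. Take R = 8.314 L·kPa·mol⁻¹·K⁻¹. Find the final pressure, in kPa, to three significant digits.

P₃ ≈ 74.8 kPa

From PV = nRT: V₁ = nRT₁/P₁ = 0.01108 L.
Adiabatic (γ = 1.67), T V^(γ−1) and P V^γ constant: T₂ = T₁·(V₁/V₂)^(γ−1) = 157.0 K; P₂ = P₁·(V₁/V₂)^γ = 42.42 kPa.
Isothermal, so P V is constant: T₃ = T₂; P₃ = P₂·(V₂/V₃) = 74.81 kPa.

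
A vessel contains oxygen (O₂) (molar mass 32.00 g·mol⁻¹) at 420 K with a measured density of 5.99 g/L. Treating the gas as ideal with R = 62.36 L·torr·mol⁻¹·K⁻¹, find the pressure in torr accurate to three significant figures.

ρ = PM/(RT) ⇒ P = ρRT/M = (5.99 × 62.36 × 420.0) / 32.00

P ≈ 4.90e+03 torr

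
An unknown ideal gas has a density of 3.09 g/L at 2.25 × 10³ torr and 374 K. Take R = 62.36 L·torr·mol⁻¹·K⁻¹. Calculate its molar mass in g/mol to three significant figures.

ρ = PM/(RT) ⇒ M = ρRT/P = (3.09 × 62.36 × 374.0) / 2.25e+03

M ≈ 32.0 g/mol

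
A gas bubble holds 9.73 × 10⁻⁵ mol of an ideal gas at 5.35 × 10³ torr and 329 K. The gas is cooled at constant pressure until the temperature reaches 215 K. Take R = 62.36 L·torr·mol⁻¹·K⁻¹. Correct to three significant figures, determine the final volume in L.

V₂ ≈ 0.000244 L

From PV = nRT: V₁ = nRT₁/P₁ = 0.0003731 L.
Isobaric, so V/T is constant: P₂ = P₁; V₂ = V₁·(T₂/T₁) = 0.0002438 L.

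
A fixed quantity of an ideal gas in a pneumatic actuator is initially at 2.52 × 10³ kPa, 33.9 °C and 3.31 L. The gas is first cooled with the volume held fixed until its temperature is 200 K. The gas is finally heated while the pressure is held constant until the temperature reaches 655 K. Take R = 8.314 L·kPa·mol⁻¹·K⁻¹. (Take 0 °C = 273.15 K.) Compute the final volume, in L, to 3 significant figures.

V₃ ≈ 10.8 L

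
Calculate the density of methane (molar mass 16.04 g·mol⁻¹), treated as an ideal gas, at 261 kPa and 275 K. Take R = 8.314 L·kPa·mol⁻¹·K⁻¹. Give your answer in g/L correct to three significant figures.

ρ = PM/(RT) = (261 × 16.04) / (8.314 × 275.0)

ρ ≈ 1.83 g/L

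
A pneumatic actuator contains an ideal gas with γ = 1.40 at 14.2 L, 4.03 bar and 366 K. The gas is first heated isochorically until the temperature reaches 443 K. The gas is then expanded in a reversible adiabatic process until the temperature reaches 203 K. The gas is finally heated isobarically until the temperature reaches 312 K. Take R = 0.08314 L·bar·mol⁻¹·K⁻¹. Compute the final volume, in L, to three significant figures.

V constant ⇒ P ∝ T: V₂ = V₁; P₂ = P₁·(T₂/T₁) = 4.878 bar.
Reversible adiabatic, γ = 1.40: P₃ = P₂·(T₃/T₂)^(γ/(γ−1)) = 0.3177 bar; V₃ = V₂·(T₂/T₃)^(1/(γ−1)) = 99.90 L.
Isobaric, so V/T is constant: P₄ = P₃; V₄ = V₃·(T₄/T₃) = 153.5 L.

V₄ ≈ 154 L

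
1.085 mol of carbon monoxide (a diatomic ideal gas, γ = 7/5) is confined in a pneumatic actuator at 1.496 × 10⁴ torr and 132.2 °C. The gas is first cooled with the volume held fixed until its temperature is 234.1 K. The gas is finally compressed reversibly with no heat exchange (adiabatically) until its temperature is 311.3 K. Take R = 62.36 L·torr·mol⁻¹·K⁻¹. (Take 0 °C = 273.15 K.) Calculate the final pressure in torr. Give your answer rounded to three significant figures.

P₃ ≈ 2.34e+04 torr

Convert: T₁ = 405.3 K.
From PV = nRT: V₁ = nRT₁/P₁ = 1.833 L.
V constant ⇒ P ∝ T: V₂ = V₁; P₂ = P₁·(T₂/T₁) = 8640 torr.
Reversible adiabatic, γ = 7/5: P₃ = P₂·(T₃/T₂)^(γ/(γ−1)) = 2.343e+04 torr; V₃ = V₂·(T₂/T₃)^(1/(γ−1)) = 0.8991 L.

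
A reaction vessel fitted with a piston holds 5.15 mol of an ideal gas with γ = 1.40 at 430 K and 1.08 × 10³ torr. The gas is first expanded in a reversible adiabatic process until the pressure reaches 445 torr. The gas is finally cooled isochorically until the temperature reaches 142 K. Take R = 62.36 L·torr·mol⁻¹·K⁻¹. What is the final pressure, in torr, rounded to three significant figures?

P₃ ≈ 189 torr

From PV = nRT: V₁ = nRT₁/P₁ = 127.9 L.
Adiabatic (γ = 1.40), T V^(γ−1) and P V^γ constant: T₂ = T₁·(P₂/P₁)^((γ−1)/γ) = 333.8 K; V₂ = V₁·(P₁/P₂)^(1/γ) = 240.9 L.
Isochoric, so P/T is constant: V₃ = V₂; P₃ = P₂·(T₃/T₂) = 189.3 torr.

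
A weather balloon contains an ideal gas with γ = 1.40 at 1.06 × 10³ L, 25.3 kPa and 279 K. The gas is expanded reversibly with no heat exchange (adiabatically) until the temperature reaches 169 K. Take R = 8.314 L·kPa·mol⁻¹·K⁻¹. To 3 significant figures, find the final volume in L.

V₂ ≈ 3.71e+03 L

Reversible adiabatic, γ = 1.40: P₂ = P₁·(T₂/T₁)^(γ/(γ−1)) = 4.376 kPa; V₂ = V₁·(T₁/T₂)^(1/(γ−1)) = 3712 L.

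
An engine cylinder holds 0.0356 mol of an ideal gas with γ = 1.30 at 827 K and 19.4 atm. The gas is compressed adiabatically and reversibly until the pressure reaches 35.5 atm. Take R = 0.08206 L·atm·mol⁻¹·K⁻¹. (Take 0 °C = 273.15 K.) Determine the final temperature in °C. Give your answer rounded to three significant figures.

From PV = nRT: V₁ = nRT₁/P₁ = 0.1245 L.
Reversible adiabatic, γ = 1.30: T₂ = T₁·(P₂/P₁)^((γ−1)/γ) = 950.7 K; V₂ = V₁·(P₁/P₂)^(1/γ) = 0.07824 L.

T₂ ≈ 678 °C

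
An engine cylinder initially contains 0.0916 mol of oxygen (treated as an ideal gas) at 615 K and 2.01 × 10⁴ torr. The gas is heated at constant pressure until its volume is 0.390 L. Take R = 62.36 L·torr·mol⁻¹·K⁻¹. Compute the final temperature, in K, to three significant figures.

T₂ ≈ 1.37e+03 K

From PV = nRT: V₁ = nRT₁/P₁ = 0.1748 L.
Isobaric, so V/T is constant: P₂ = P₁; T₂ = T₁·(V₂/V₁) = 1372 K.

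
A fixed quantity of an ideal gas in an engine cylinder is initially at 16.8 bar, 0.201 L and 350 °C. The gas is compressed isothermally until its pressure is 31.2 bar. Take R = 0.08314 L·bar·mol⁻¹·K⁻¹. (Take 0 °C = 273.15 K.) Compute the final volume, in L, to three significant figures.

V₂ ≈ 0.108 L

Convert: T₁ = 623.1 K.
Isothermal, so P V is constant: T₂ = T₁; V₂ = V₁·(P₁/P₂) = 0.1082 L.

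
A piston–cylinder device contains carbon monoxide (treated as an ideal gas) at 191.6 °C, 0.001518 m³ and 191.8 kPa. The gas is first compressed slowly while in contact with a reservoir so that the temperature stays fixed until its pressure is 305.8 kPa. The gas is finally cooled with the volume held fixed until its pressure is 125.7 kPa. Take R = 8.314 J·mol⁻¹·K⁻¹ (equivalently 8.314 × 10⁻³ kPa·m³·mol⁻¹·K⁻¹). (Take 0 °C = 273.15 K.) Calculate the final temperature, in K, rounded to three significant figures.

T₃ ≈ 191 K

Convert: T₁ = 464.8 K.
Isothermal, so P V is constant: T₂ = T₁; V₂ = V₁·(P₁/P₂) = 0.0009521 m³.
Isochoric, so P/T is constant: V₃ = V₂; T₃ = T₂·(P₃/P₂) = 191.0 K.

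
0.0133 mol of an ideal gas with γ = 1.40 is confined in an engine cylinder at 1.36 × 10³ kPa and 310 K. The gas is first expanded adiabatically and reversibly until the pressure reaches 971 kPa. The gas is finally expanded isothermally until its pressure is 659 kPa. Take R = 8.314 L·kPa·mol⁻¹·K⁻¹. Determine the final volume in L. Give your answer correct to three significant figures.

From PV = nRT: V₁ = nRT₁/P₁ = 0.02520 L.
Adiabatic (γ = 1.40), T V^(γ−1) and P V^γ constant: T₂ = T₁·(P₂/P₁)^((γ−1)/γ) = 281.6 K; V₂ = V₁·(P₁/P₂)^(1/γ) = 0.03206 L.
Isothermal, so P V is constant: T₃ = T₂; V₃ = V₂·(P₂/P₃) = 0.04724 L.

V₃ ≈ 0.0472 L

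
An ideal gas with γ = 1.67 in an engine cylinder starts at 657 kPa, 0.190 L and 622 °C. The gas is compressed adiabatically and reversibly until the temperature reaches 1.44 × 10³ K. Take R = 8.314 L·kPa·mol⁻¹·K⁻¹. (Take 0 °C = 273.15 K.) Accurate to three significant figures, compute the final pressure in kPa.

P₂ ≈ 2.15e+03 kPa

Convert: T₁ = 895.1 K.
Adiabatic (γ = 1.67), T V^(γ−1) and P V^γ constant: P₂ = P₁·(T₂/T₁)^(γ/(γ−1)) = 2149 kPa; V₂ = V₁·(T₁/T₂)^(1/(γ−1)) = 0.09345 L.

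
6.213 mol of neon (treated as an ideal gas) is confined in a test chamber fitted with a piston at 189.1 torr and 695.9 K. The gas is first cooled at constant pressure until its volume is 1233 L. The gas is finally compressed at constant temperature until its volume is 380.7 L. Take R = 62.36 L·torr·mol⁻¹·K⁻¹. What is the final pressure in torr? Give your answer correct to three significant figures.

From PV = nRT: V₁ = nRT₁/P₁ = 1426 L.
Isobaric, so V/T is constant: P₂ = P₁; T₂ = T₁·(V₂/V₁) = 601.8 K.
Isothermal, so P V is constant: T₃ = T₂; P₃ = P₂·(V₂/V₃) = 612.5 torr.

P₃ ≈ 612 torr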